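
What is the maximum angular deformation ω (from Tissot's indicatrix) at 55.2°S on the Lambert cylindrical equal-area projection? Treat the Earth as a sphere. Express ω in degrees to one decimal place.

The Lambert cylindrical equal-area projection is the cylindrical equal-area projection with its standard parallel at the equator (φ₀ = 0). For cylindrical equal-area with standard parallel φ₀, h = cos φ / cos φ₀ and k = cos φ₀ / cos φ, so h·k = 1.
At 55.2°: h = 0.5707, k = 1.752; principal scales a = 1.752, b = 0.5707.
sin(ω/2) = (a − b)/(a + b) = 1.181/2.323 = 0.5086, so ω = 2 arcsin(0.5086) ≈ 61.1°.

61.1°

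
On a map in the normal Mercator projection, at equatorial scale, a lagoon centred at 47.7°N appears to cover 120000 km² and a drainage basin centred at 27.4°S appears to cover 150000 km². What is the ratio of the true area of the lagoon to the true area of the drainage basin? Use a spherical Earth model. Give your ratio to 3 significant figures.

0.460

Mercator's areal exaggeration is sec²φ; hence true area = (apparent area) · cos²φ.
True area of lagoon: 120000 × cos²(47.7°) = 120000 × 0.4529 = 54350 km².
True area of drainage basin: 150000 × cos²(27.4°) = 150000 × 0.7882 = 118200 km².
Ratio = 54350 / 118200 ≈ 0.460.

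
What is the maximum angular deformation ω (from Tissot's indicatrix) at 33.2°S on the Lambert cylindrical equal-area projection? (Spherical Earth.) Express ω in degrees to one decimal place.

The Lambert cylindrical equal-area projection is the cylindrical equal-area projection with its standard parallel at the equator (φ₀ = 0). A cylindrical equal-area projection with standard parallel φ₀ has meridian scale h = cos φ / cos φ₀ and parallel scale k = cos φ₀ / cos φ (so areas are preserved, h·k = 1).
At 33.2°: h = 0.8368, k = 1.195; principal scales a = 1.195, b = 0.8368.
sin(ω/2) = (a − b)/(a + b) = 0.3583/2.032 = 0.1763, so ω = 2 arcsin(0.1763) ≈ 20.3°.

20.3°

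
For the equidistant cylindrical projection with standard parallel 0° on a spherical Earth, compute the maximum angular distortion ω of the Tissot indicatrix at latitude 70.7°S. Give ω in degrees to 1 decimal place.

60.4°

Plate carrée maps x = Rλ, y = Rφ. The meridian scale is h = 1 and the parallel scale is k = 1/cos φ = sec φ.
At 70.7°: h = 1.000, k = 3.026; principal scales a = 3.026, b = 1.000.
sin(ω/2) = (a − b)/(a + b) = 2.026/4.026 = 0.5032, so ω = 2 arcsin(0.5032) ≈ 60.4°.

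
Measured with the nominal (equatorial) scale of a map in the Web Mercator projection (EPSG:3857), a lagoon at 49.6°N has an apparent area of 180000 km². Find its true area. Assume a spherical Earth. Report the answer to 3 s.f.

For Mercator, h = k = sec φ (a conformal cylindrical projection has a single point scale, 1/cos φ).
Areal scale = k² = sec²φ = 1/cos²(49.6°) = 1/0.6481² = 2.381.
True area = apparent / (areal scale) = 180000 / 2.381 ≈ 75600 km².

75600 km²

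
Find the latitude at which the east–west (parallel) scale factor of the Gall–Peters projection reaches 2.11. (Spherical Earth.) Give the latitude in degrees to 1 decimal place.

The Gall–Peters projection is cylindrical equal-area with φ₀ = 45°. For cylindrical equal-area with standard parallel φ₀, h = cos φ / cos φ₀ and k = cos φ₀ / cos φ, so h·k = 1.
k = cos φ₀ / cos φ = 2.11  ⇒  cos φ = cos 45° / 2.11 = 0.3351.
φ = arccos(0.3351) ≈ 70.4°.

70.4°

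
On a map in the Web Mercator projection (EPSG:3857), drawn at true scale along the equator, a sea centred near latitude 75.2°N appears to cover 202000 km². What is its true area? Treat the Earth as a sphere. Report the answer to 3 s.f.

Mercator is conformal, so the point scale is isotropic: h = k = sec φ = 1/cos φ.
Areal scale = k² = sec²φ = 1/cos²(75.2°) = 1/0.2554² = 15.33.
True area = apparent / (areal scale) = 202000 / 15.33 ≈ 13200 km².

13200 km²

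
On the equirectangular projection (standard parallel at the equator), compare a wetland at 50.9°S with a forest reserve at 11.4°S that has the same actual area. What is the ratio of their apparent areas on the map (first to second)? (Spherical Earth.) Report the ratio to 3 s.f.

1.55

For the equirectangular projection with φ₀ = 0 (plate carrée), h = 1 along meridians and k = sec φ along parallels.
Areal scale at 50.9°: h·k = 1.000 × 1.586 = 1.586.
Areal scale at 11.4°: h·k = 1.000 × 1.020 = 1.020.
Ratio = 1.586/1.020 ≈ 1.55.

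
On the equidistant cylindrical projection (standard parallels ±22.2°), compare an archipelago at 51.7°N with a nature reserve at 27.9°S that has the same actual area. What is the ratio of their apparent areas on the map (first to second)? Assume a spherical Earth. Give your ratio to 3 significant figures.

1.43

With standard parallel φ₀ = 22.2°, the equirectangular projection gives x = Rλ cos φ₀, y = Rφ, so h = 1 and k = cos 22.2° / cos φ.
Areal scale at 51.7°: h·k = 1.000 × 1.494 = 1.494.
Areal scale at 27.9°: h·k = 1.000 × 1.048 = 1.048.
Ratio = 1.494/1.048 ≈ 1.43.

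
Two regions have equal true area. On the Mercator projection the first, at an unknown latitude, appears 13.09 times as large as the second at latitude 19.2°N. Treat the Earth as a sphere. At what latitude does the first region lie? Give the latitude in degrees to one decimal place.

74.9°

For equal true areas on Mercator, apparent areas scale as sec²φ, so the ratio is cos²φ₂ / cos²φ₁.
cos²φ₂ / cos²φ₁ = 13.09  ⇒  cos φ₁ = cos 19.2° / √13.09 = 0.9444/3.618 = 0.2610.
φ₁ = arccos(0.2610) ≈ 74.9°.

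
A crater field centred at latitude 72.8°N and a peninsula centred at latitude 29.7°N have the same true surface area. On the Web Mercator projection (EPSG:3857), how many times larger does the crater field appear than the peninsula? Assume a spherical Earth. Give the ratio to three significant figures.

Mercator is conformal with k = sec φ, so areal scale = k² = sec²φ.
At 72.8°: sec²(72.8°) = 1/0.2957² = 11.44.
At 29.7°: sec²(29.7°) = 1/0.8686² = 1.325.
Ratio = 11.44/1.325 = cos²(29.7°)/cos²(72.8°) ≈ 8.63.

8.63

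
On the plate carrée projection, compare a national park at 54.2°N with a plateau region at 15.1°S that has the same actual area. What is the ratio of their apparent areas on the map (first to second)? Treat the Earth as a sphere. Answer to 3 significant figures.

Plate carrée maps x = Rλ, y = Rφ. The meridian scale is h = 1 and the parallel scale is k = 1/cos φ = sec φ.
Areal scale at 54.2°: h·k = 1.000 × 1.710 = 1.710.
Areal scale at 15.1°: h·k = 1.000 × 1.036 = 1.036.
Ratio = 1.710/1.036 ≈ 1.65.

1.65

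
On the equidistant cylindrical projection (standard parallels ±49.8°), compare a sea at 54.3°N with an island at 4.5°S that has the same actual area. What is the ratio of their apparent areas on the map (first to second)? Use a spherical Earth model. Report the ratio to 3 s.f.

The equidistant cylindrical projection with φ₀ = 49.8° has h = 1 (meridians true) and k = cos φ₀ / cos φ along parallels.
Areal scale at 54.3°: h·k = 1.000 × 1.106 = 1.106.
Areal scale at 4.5°: h·k = 1.000 × 0.6475 = 0.6475.
Ratio = 1.106/0.6475 ≈ 1.71.

1.71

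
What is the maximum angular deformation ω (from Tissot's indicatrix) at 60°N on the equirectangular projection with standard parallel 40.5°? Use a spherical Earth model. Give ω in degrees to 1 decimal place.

In the equirectangular projection with standard parallel φ₀ = 40.5° (x = Rλ cos φ₀, y = Rφ), meridians are true-scale (h = 1) and the parallel scale is k = cos φ₀ / cos φ.
At 60°: h = 1.000, k = 1.521; principal scales a = 1.521, b = 1.000.
sin(ω/2) = (a − b)/(a + b) = 0.5208/2.521 = 0.2066, so ω = 2 arcsin(0.2066) ≈ 23.8°.

23.8°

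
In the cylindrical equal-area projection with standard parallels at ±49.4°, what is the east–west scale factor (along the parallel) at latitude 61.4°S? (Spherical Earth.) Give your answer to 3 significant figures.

For cylindrical equal-area with standard parallel φ₀, h = cos φ / cos φ₀ and k = cos φ₀ / cos φ, so h·k = 1.
k = cos 49.4° / cos 61.4° = 0.6508/0.4787 = 1.359.

1.36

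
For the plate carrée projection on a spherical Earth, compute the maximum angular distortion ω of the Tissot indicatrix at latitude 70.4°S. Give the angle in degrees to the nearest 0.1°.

In the plate carrée (x = Rλ, y = Rφ), meridians are true-scale (h = 1) and parallels are stretched by k = sec φ.
At 70.4°: h = 1.000, k = 2.981; principal scales a = 2.981, b = 1.000.
sin(ω/2) = (a − b)/(a + b) = 1.981/3.981 = 0.4976, so ω = 2 arcsin(0.4976) ≈ 59.7°.

59.7°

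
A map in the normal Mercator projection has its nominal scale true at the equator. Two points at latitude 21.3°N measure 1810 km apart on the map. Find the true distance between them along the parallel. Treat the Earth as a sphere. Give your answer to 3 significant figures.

1690 km

For Mercator, h = k = sec φ (a conformal cylindrical projection has a single point scale, 1/cos φ).
Along the parallel at 21.3°, map distances are exaggerated by k = sec 21.3° = 1.073.
True distance = 1810 / 1.073 = 1810 × cos 21.3° ≈ 1690 km.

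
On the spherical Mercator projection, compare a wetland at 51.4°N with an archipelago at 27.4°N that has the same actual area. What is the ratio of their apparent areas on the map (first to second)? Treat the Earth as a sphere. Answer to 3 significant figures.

On Mercator, area is exaggerated by sec²φ = 1/cos²φ.
At 51.4°: sec²(51.4°) = 1/0.6239² = 2.569.
At 27.4°: sec²(27.4°) = 1/0.8878² = 1.269.
Ratio = 2.569/1.269 = cos²(27.4°)/cos²(51.4°) ≈ 2.03.

2.03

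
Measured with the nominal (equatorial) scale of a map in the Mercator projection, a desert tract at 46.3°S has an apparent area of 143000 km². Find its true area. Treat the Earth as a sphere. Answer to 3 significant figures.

68300 km²

Mercator is conformal, so the point scale is isotropic: h = k = sec φ = 1/cos φ.
Areal scale = k² = sec²φ = 1/cos²(46.3°) = 1/0.6909² = 2.095.
True area = apparent / (areal scale) = 143000 / 2.095 ≈ 68300 km².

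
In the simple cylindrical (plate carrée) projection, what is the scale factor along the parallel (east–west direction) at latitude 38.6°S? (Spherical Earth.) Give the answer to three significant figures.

Plate carrée maps x = Rλ, y = Rφ. The meridian scale is h = 1 and the parallel scale is k = 1/cos φ = sec φ.
k = 1/cos 38.6° = 1/0.7815 = 1.280.

1.28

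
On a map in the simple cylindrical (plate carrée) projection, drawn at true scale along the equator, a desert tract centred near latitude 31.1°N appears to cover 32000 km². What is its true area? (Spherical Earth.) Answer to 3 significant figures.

27400 km²

For the equirectangular projection with φ₀ = 0 (plate carrée), h = 1 along meridians and k = sec φ along parallels.
Areal scale = h·k = 1 × sec φ; at 31.1°, h = 1.000, k = 1.168, so h·k = 1.168.
True area = apparent / (areal scale) = 32000 / 1.168 ≈ 27400 km².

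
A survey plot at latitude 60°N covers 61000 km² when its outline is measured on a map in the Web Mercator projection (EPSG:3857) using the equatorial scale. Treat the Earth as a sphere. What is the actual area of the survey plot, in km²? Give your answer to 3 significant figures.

15300 km²

For Mercator, h = k = sec φ (a conformal cylindrical projection has a single point scale, 1/cos φ).
Areal scale = k² = sec²φ = 1/cos²(60°) = 1/0.5000² = 4.000.
True area = apparent / (areal scale) = 61000 / 4.000 ≈ 15300 km².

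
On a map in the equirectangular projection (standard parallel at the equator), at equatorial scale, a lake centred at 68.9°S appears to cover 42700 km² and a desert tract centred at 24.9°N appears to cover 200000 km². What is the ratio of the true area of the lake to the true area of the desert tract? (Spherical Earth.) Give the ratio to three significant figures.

On the plate carrée, areal scale = h·k = 1 × sec φ, so true area = apparent × cos φ.
True area of lake: 42700 × cos(68.9°) = 42700 × 0.3600 = 15370 km².
True area of desert tract: 200000 × cos(24.9°) = 200000 × 0.9070 = 181400 km².
Ratio = 15370 / 181400 ≈ 0.0847.

0.0847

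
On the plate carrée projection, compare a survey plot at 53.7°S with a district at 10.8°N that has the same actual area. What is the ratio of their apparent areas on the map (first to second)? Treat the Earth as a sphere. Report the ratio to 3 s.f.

1.66

In the plate carrée (x = Rλ, y = Rφ), meridians are true-scale (h = 1) and parallels are stretched by k = sec φ.
Areal scale at 53.7°: h·k = 1.000 × 1.689 = 1.689.
Areal scale at 10.8°: h·k = 1.000 × 1.018 = 1.018.
Ratio = 1.689/1.018 ≈ 1.66.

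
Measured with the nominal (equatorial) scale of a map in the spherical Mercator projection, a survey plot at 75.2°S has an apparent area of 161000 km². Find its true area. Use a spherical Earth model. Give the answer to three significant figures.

The Mercator projection is conformal; its linear scale factor is the same in every direction and equals sec φ = 1/cos φ.
Areal scale = k² = sec²φ = 1/cos²(75.2°) = 1/0.2554² = 15.33.
True area = apparent / (areal scale) = 161000 / 15.33 ≈ 10500 km².

10500 km²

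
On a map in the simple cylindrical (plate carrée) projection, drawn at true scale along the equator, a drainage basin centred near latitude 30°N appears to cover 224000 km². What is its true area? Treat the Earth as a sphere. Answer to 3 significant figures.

For the equirectangular projection with φ₀ = 0 (plate carrée), h = 1 along meridians and k = sec φ along parallels.
Areal scale = h·k = 1 × sec φ; at 30°, h = 1.000, k = 1.155, so h·k = 1.155.
True area = apparent / (areal scale) = 224000 / 1.155 ≈ 194000 km².

194000 km²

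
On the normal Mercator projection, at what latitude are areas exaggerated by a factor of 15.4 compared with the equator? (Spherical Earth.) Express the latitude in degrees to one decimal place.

Mercator areal scale is sec²φ.
sec²φ = 15.4  ⇒  cos²φ = 0.06494  ⇒  cos φ = 0.2548.
φ = arccos(0.2548) ≈ 75.2°.

75.2°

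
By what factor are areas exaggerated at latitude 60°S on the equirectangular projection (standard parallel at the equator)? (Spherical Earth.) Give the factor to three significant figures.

Plate carrée maps x = Rλ, y = Rφ. The meridian scale is h = 1 and the parallel scale is k = 1/cos φ = sec φ.
Areal scale = h·k = 1 × sec φ; at 60°, h = 1.000, k = 2.000, so h·k = 2.000.

2.00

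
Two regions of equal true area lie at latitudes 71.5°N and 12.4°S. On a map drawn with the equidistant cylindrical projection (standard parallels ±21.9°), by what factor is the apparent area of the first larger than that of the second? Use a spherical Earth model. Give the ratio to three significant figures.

3.08

In the equirectangular projection with standard parallel φ₀ = 21.9° (x = Rλ cos φ₀, y = Rφ), meridians are true-scale (h = 1) and the parallel scale is k = cos φ₀ / cos φ.
Areal scale at 71.5°: h·k = 1.000 × 2.924 = 2.924.
Areal scale at 12.4°: h·k = 1.000 × 0.9500 = 0.9500.
Ratio = 2.924/0.9500 ≈ 3.08.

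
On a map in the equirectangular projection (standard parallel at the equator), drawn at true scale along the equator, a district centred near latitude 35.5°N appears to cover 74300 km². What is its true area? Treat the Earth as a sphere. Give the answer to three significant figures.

For the equirectangular projection with φ₀ = 0 (plate carrée), h = 1 along meridians and k = sec φ along parallels.
Areal scale = h·k = 1 × sec φ; at 35.5°, h = 1.000, k = 1.228, so h·k = 1.228.
True area = apparent / (areal scale) = 74300 / 1.228 ≈ 60500 km².

60500 km²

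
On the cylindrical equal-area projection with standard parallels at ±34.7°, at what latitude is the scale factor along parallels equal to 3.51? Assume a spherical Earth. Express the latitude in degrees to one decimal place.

Cylindrical equal-area (φ₀ = 34.7°): h = cos φ / cos 34.7° along meridians, k = cos 34.7° / cos φ along parallels; h·k = 1.
k = cos φ₀ / cos φ = 3.51  ⇒  cos φ = cos 34.7° / 3.51 = 0.2342.
φ = arccos(0.2342) ≈ 76.5°.

76.5°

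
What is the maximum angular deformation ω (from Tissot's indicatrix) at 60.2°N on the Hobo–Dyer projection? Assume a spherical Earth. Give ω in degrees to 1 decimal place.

The Hobo–Dyer projection is cylindrical equal-area with φ₀ = 37.5°. For cylindrical equal-area with standard parallel φ₀, h = cos φ / cos φ₀ and k = cos φ₀ / cos φ, so h·k = 1.
At 60.2°: h = 0.6264, k = 1.596; principal scales a = 1.596, b = 0.6264.
sin(ω/2) = (a − b)/(a + b) = 0.9699/2.223 = 0.4364, so ω = 2 arcsin(0.4364) ≈ 51.7°.

51.7°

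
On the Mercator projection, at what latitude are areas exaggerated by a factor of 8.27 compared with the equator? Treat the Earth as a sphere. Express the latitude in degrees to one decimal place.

Mercator areal scale is sec²φ.
sec²φ = 8.27  ⇒  cos²φ = 0.1209  ⇒  cos φ = 0.3477.
φ = arccos(0.3477) ≈ 69.7°.

69.7°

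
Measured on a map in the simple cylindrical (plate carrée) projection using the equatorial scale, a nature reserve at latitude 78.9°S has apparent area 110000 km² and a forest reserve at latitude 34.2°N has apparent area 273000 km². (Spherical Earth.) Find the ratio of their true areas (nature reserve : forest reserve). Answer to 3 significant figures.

0.0938

On the plate carrée, areal scale = h·k = 1 × sec φ, so true area = apparent × cos φ.
True area of nature reserve: 110000 × cos(78.9°) = 110000 × 0.1925 = 21180 km².
True area of forest reserve: 273000 × cos(34.2°) = 273000 × 0.8271 = 225800 km².
Ratio = 21180 / 225800 ≈ 0.0938.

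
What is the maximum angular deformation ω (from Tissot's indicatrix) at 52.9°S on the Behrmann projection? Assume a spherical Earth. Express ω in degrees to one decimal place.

40.6°

The Behrmann projection is cylindrical equal-area with φ₀ = 30°. A cylindrical equal-area projection with standard parallel φ₀ has meridian scale h = cos φ / cos φ₀ and parallel scale k = cos φ₀ / cos φ (so areas are preserved, h·k = 1).
At 52.9°: h = 0.6965, k = 1.436; principal scales a = 1.436, b = 0.6965.
sin(ω/2) = (a − b)/(a + b) = 0.7392/2.132 = 0.3467, so ω = 2 arcsin(0.3467) ≈ 40.6°.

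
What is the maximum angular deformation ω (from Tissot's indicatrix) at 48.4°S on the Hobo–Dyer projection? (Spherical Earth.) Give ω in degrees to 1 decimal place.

20.3°

The Hobo–Dyer projection is cylindrical equal-area with φ₀ = 37.5°. Cylindrical equal-area (φ₀ = 37.5°): h = cos φ / cos 37.5° along meridians, k = cos 37.5° / cos φ along parallels; h·k = 1.
At 48.4°: h = 0.8369, k = 1.195; principal scales a = 1.195, b = 0.8369.
sin(ω/2) = (a − b)/(a + b) = 0.3581/2.032 = 0.1762, so ω = 2 arcsin(0.1762) ≈ 20.3°.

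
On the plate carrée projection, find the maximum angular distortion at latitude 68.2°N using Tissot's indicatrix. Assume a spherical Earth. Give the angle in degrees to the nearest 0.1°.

54.6°

For the equirectangular projection with φ₀ = 0 (plate carrée), h = 1 along meridians and k = sec φ along parallels.
At 68.2°: h = 1.000, k = 2.693; principal scales a = 2.693, b = 1.000.
sin(ω/2) = (a − b)/(a + b) = 1.693/3.693 = 0.4584, so ω = 2 arcsin(0.4584) ≈ 54.6°.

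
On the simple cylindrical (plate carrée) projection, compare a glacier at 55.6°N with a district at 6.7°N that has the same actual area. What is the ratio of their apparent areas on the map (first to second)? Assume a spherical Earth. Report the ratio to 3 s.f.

Plate carrée maps x = Rλ, y = Rφ. The meridian scale is h = 1 and the parallel scale is k = 1/cos φ = sec φ.
Areal scale at 55.6°: h·k = 1.000 × 1.770 = 1.770.
Areal scale at 6.7°: h·k = 1.000 × 1.007 = 1.007.
Ratio = 1.770/1.007 ≈ 1.76.

1.76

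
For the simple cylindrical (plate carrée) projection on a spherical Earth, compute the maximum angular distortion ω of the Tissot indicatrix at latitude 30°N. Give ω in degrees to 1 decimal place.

8.2°

In the plate carrée (x = Rλ, y = Rφ), meridians are true-scale (h = 1) and parallels are stretched by k = sec φ.
At 30°: h = 1.000, k = 1.155; principal scales a = 1.155, b = 1.000.
sin(ω/2) = (a − b)/(a + b) = 0.1547/2.155 = 0.07180, so ω = 2 arcsin(0.07180) ≈ 8.2°.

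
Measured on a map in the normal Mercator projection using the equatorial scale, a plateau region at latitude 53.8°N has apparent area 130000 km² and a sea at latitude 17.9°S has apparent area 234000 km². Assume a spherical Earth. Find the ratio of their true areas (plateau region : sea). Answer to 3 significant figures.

On Mercator the areal scale is sec²φ, so true area = apparent × cos²φ.
True area of plateau region: 130000 × cos²(53.8°) = 130000 × 0.3488 = 45350 km².
True area of sea: 234000 × cos²(17.9°) = 234000 × 0.9055 = 211900 km².
Ratio = 45350 / 211900 ≈ 0.214.

0.214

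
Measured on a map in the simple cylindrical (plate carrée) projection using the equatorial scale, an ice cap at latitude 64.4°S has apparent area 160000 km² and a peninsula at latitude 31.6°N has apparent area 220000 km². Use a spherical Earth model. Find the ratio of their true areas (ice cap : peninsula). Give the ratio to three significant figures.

0.369

On the plate carrée, areal scale = h·k = 1 × sec φ, so true area = apparent × cos φ.
True area of ice cap: 160000 × cos(64.4°) = 160000 × 0.4321 = 69130 km².
True area of peninsula: 220000 × cos(31.6°) = 220000 × 0.8517 = 187400 km².
Ratio = 69130 / 187400 ≈ 0.369.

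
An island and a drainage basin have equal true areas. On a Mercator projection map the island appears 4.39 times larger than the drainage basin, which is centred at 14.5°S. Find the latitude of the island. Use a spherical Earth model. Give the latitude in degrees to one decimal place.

For equal true areas on Mercator, apparent areas scale as sec²φ, so the ratio is cos²φ₂ / cos²φ₁.
cos²φ₂ / cos²φ₁ = 4.39  ⇒  cos φ₁ = cos 14.5° / √4.39 = 0.9681/2.095 = 0.4621.
φ₁ = arccos(0.4621) ≈ 62.5°.

62.5°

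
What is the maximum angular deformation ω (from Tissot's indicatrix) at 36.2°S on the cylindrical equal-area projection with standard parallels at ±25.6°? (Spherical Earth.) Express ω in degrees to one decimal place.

Cylindrical equal-area (φ₀ = 25.6°): h = cos φ / cos 25.6° along meridians, k = cos 25.6° / cos φ along parallels; h·k = 1.
At 36.2°: h = 0.8948, k = 1.118; principal scales a = 1.118, b = 0.8948.
sin(ω/2) = (a − b)/(a + b) = 0.2228/2.012 = 0.1107, so ω = 2 arcsin(0.1107) ≈ 12.7°.

12.7°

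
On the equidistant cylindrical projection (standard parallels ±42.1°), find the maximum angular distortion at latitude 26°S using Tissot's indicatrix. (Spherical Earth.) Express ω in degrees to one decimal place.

11.0°

In the equirectangular projection with standard parallel φ₀ = 42.1° (x = Rλ cos φ₀, y = Rφ), meridians are true-scale (h = 1) and the parallel scale is k = cos φ₀ / cos φ.
At 26°: h = 1.000, k = 0.8255; principal scales a = 1.000, b = 0.8255.
sin(ω/2) = (a − b)/(a + b) = 0.1745/1.826 = 0.09558, so ω = 2 arcsin(0.09558) ≈ 11.0°.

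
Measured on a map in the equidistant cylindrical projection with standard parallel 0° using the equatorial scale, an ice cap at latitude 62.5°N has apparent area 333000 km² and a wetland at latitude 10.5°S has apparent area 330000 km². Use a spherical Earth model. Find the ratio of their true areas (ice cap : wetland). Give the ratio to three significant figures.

On the plate carrée, areal scale = h·k = 1 × sec φ, so true area = apparent × cos φ.
True area of ice cap: 333000 × cos(62.5°) = 333000 × 0.4617 = 153800 km².
True area of wetland: 330000 × cos(10.5°) = 330000 × 0.9833 = 324500 km².
Ratio = 153800 / 324500 ≈ 0.474.

0.474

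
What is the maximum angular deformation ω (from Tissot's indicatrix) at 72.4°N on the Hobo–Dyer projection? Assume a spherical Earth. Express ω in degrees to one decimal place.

96.5°

The Hobo–Dyer projection is cylindrical equal-area with φ₀ = 37.5°. For cylindrical equal-area with standard parallel φ₀, h = cos φ / cos φ₀ and k = cos φ₀ / cos φ, so h·k = 1.
At 72.4°: h = 0.3811, k = 2.624; principal scales a = 2.624, b = 0.3811.
sin(ω/2) = (a − b)/(a + b) = 2.243/3.005 = 0.7463, so ω = 2 arcsin(0.7463) ≈ 96.5°.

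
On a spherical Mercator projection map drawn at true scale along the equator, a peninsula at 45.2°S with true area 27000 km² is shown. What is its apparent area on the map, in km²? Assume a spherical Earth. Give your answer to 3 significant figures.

The Mercator projection is conformal; its linear scale factor is the same in every direction and equals sec φ = 1/cos φ.
Areal scale = k² = sec²φ = 1/cos²(45.2°) = 1/0.7046² = 2.014.
Apparent area = 27000 × 2.014 ≈ 54400 km².

54400 km²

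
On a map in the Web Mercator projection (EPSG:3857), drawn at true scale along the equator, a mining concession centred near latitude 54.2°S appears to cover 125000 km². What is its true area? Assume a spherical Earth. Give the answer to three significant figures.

42800 km²

The Mercator projection is conformal; its linear scale factor is the same in every direction and equals sec φ = 1/cos φ.
Areal scale = k² = sec²φ = 1/cos²(54.2°) = 1/0.5850² = 2.922.
True area = apparent / (areal scale) = 125000 / 2.922 ≈ 42800 km².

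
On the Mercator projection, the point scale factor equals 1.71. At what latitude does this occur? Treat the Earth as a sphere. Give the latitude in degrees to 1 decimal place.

Mercator scale is k = sec φ = 1/cos φ.
1/cos φ = 1.71  ⇒  cos φ = 0.5848  ⇒  φ = arccos(0.5848) ≈ 54.2°.

54.2°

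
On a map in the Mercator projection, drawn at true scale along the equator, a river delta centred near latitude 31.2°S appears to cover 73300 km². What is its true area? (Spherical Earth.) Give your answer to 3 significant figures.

For Mercator, h = k = sec φ (a conformal cylindrical projection has a single point scale, 1/cos φ).
Areal scale = k² = sec²φ = 1/cos²(31.2°) = 1/0.8554² = 1.367.
True area = apparent / (areal scale) = 73300 / 1.367 ≈ 53600 km².

53600 km²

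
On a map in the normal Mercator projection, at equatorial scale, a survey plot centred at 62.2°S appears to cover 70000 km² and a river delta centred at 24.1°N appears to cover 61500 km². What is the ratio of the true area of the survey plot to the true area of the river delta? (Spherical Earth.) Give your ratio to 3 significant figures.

0.297

Since Mercator area scale is 1/cos²φ, the true area equals the apparent area multiplied by cos²φ.
True area of survey plot: 70000 × cos²(62.2°) = 70000 × 0.2175 = 15230 km².
True area of river delta: 61500 × cos²(24.1°) = 61500 × 0.8333 = 51250 km².
Ratio = 15230 / 51250 ≈ 0.297.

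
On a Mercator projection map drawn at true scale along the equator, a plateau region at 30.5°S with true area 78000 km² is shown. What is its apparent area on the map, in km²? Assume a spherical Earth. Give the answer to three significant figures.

For Mercator, h = k = sec φ (a conformal cylindrical projection has a single point scale, 1/cos φ).
Areal scale = k² = sec²φ = 1/cos²(30.5°) = 1/0.8616² = 1.347.
Apparent area = 78000 × 1.347 ≈ 105000 km².

105000 km²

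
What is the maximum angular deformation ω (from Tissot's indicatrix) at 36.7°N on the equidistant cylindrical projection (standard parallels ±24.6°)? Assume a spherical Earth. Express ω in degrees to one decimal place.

7.2°

In the equirectangular projection with standard parallel φ₀ = 24.6° (x = Rλ cos φ₀, y = Rφ), meridians are true-scale (h = 1) and the parallel scale is k = cos φ₀ / cos φ.
At 36.7°: h = 1.000, k = 1.134; principal scales a = 1.134, b = 1.000.
sin(ω/2) = (a − b)/(a + b) = 0.1340/2.134 = 0.06281, so ω = 2 arcsin(0.06281) ≈ 7.2°.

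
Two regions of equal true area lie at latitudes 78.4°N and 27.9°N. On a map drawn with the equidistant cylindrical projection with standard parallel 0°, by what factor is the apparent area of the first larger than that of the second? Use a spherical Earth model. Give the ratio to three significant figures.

Plate carrée maps x = Rλ, y = Rφ. The meridian scale is h = 1 and the parallel scale is k = 1/cos φ = sec φ.
Areal scale at 78.4°: h·k = 1.000 × 4.973 = 4.973.
Areal scale at 27.9°: h·k = 1.000 × 1.132 = 1.132.
Ratio = 4.973/1.132 ≈ 4.40.

4.40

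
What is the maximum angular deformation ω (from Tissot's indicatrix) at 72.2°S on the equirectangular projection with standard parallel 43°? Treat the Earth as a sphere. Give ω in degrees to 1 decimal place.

48.5°

With standard parallel φ₀ = 43°, the equirectangular projection gives x = Rλ cos φ₀, y = Rφ, so h = 1 and k = cos 43° / cos φ.
At 72.2°: h = 1.000, k = 2.392; principal scales a = 2.392, b = 1.000.
sin(ω/2) = (a − b)/(a + b) = 1.392/3.392 = 0.4105, so ω = 2 arcsin(0.4105) ≈ 48.5°.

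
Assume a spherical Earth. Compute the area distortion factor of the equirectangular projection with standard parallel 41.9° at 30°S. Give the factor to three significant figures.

0.859

The equidistant cylindrical projection with φ₀ = 41.9° has h = 1 (meridians true) and k = cos φ₀ / cos φ along parallels.
Areal scale = h·k = 1 × cos φ₀ / cos φ; at 30°, h = 1.000, k = 0.8595, so h·k = 0.8595.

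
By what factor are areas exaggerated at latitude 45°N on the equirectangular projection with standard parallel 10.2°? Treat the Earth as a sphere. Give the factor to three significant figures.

1.39

With standard parallel φ₀ = 10.2°, the equirectangular projection gives x = Rλ cos φ₀, y = Rφ, so h = 1 and k = cos 10.2° / cos φ.
Areal scale = h·k = 1 × cos φ₀ / cos φ; at 45°, h = 1.000, k = 1.392, so h·k = 1.392.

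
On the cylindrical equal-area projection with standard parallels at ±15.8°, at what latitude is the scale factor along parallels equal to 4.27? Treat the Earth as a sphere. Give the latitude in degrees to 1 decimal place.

77.0°

A cylindrical equal-area projection with standard parallel φ₀ has meridian scale h = cos φ / cos φ₀ and parallel scale k = cos φ₀ / cos φ (so areas are preserved, h·k = 1).
k = cos φ₀ / cos φ = 4.27  ⇒  cos φ = cos 15.8° / 4.27 = 0.2253.
φ = arccos(0.2253) ≈ 77.0°.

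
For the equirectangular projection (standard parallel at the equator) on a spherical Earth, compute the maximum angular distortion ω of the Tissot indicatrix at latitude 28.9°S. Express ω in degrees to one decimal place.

For the equirectangular projection with φ₀ = 0 (plate carrée), h = 1 along meridians and k = sec φ along parallels.
At 28.9°: h = 1.000, k = 1.142; principal scales a = 1.142, b = 1.000.
sin(ω/2) = (a − b)/(a + b) = 0.1423/2.142 = 0.06640, so ω = 2 arcsin(0.06640) ≈ 7.6°.

7.6°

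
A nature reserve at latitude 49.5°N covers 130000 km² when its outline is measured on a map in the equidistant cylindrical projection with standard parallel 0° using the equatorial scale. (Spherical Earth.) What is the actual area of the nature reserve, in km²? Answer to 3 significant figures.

In the plate carrée (x = Rλ, y = Rφ), meridians are true-scale (h = 1) and parallels are stretched by k = sec φ.
Areal scale = h·k = 1 × sec φ; at 49.5°, h = 1.000, k = 1.540, so h·k = 1.540.
True area = apparent / (areal scale) = 130000 / 1.540 ≈ 84400 km².

84400 km²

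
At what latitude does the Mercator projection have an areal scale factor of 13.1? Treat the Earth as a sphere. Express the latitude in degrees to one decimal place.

Mercator areal scale is sec²φ.
sec²φ = 13.1  ⇒  cos²φ = 0.07634  ⇒  cos φ = 0.2763.
φ = arccos(0.2763) ≈ 74.0°.

74.0°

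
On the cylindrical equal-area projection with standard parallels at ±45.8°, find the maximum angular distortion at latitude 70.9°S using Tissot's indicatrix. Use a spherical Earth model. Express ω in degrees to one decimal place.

A cylindrical equal-area projection with standard parallel φ₀ has meridian scale h = cos φ / cos φ₀ and parallel scale k = cos φ₀ / cos φ (so areas are preserved, h·k = 1).
At 70.9°: h = 0.4694, k = 2.131; principal scales a = 2.131, b = 0.4694.
sin(ω/2) = (a − b)/(a + b) = 1.661/2.600 = 0.6389, so ω = 2 arcsin(0.6389) ≈ 79.4°.

79.4°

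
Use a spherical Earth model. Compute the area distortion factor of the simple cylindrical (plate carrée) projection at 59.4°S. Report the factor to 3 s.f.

For the equirectangular projection with φ₀ = 0 (plate carrée), h = 1 along meridians and k = sec φ along parallels.
Areal scale = h·k = 1 × sec φ; at 59.4°, h = 1.000, k = 1.964, so h·k = 1.964.

1.96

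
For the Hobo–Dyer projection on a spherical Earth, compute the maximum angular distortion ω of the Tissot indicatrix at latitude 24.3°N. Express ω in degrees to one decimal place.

The Hobo–Dyer projection is cylindrical equal-area with φ₀ = 37.5°. Cylindrical equal-area (φ₀ = 37.5°): h = cos φ / cos 37.5° along meridians, k = cos 37.5° / cos φ along parallels; h·k = 1.
At 24.3°: h = 1.149, k = 0.8705; principal scales a = 1.149, b = 0.8705.
sin(ω/2) = (a − b)/(a + b) = 0.2783/2.019 = 0.1378, so ω = 2 arcsin(0.1378) ≈ 15.8°.

15.8°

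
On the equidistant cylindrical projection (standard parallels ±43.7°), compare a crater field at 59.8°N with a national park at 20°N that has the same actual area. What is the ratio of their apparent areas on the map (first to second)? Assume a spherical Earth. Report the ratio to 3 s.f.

The equidistant cylindrical projection with φ₀ = 43.7° has h = 1 (meridians true) and k = cos φ₀ / cos φ along parallels.
Areal scale at 59.8°: h·k = 1.000 × 1.437 = 1.437.
Areal scale at 20°: h·k = 1.000 × 0.7694 = 0.7694.
Ratio = 1.437/0.7694 ≈ 1.87.

1.87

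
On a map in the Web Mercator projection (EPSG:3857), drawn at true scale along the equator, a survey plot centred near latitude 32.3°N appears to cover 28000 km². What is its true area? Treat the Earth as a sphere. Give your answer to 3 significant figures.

20000 km²

For Mercator, h = k = sec φ (a conformal cylindrical projection has a single point scale, 1/cos φ).
Areal scale = k² = sec²φ = 1/cos²(32.3°) = 1/0.8453² = 1.400.
True area = apparent / (areal scale) = 28000 / 1.400 ≈ 20000 km².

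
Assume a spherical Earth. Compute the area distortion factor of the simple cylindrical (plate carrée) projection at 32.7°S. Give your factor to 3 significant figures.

1.19

Plate carrée maps x = Rλ, y = Rφ. The meridian scale is h = 1 and the parallel scale is k = 1/cos φ = sec φ.
Areal scale = h·k = 1 × sec φ; at 32.7°, h = 1.000, k = 1.188, so h·k = 1.188.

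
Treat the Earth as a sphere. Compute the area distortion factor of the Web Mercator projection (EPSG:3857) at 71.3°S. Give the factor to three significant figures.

Mercator is conformal, so the point scale is isotropic: h = k = sec φ = 1/cos φ.
Areal scale = k² = sec²φ = 1/cos²(71.3°) = 1/0.3206² = 9.728.

9.73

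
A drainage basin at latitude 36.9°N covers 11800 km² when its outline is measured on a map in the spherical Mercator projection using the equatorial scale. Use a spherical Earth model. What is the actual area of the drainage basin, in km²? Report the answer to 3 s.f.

Mercator is conformal, so the point scale is isotropic: h = k = sec φ = 1/cos φ.
Areal scale = k² = sec²φ = 1/cos²(36.9°) = 1/0.7997² = 1.564.
True area = apparent / (areal scale) = 11800 / 1.564 ≈ 7550 km².

7550 km²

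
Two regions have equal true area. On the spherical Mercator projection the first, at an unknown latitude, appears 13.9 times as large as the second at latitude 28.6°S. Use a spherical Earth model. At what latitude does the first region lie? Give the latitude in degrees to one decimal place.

76.4°

Mercator areal scale is sec²φ, so apparent-area ratio = sec²φ₁ / sec²φ₂ = cos²φ₂ / cos²φ₁.
cos²φ₂ / cos²φ₁ = 13.9  ⇒  cos φ₁ = cos 28.6° / √13.9 = 0.8780/3.728 = 0.2355.
φ₁ = arccos(0.2355) ≈ 76.4°.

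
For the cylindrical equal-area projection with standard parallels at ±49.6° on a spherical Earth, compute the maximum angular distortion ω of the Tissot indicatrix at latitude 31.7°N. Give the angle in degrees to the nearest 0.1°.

A cylindrical equal-area projection with standard parallel φ₀ has meridian scale h = cos φ / cos φ₀ and parallel scale k = cos φ₀ / cos φ (so areas are preserved, h·k = 1).
At 31.7°: h = 1.313, k = 0.7618; principal scales a = 1.313, b = 0.7618.
sin(ω/2) = (a − b)/(a + b) = 0.5510/2.075 = 0.2656, so ω = 2 arcsin(0.2656) ≈ 30.8°.

30.8°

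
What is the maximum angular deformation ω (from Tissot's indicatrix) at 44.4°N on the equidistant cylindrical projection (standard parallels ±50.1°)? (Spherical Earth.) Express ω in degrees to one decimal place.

The equidistant cylindrical projection with φ₀ = 50.1° has h = 1 (meridians true) and k = cos φ₀ / cos φ along parallels.
At 44.4°: h = 1.000, k = 0.8978; principal scales a = 1.000, b = 0.8978.
sin(ω/2) = (a − b)/(a + b) = 0.1022/1.898 = 0.05385, so ω = 2 arcsin(0.05385) ≈ 6.2°.

6.2°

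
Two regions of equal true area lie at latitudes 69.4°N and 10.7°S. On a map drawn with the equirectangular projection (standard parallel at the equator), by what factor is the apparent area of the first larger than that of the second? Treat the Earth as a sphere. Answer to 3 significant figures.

2.79

For the equirectangular projection with φ₀ = 0 (plate carrée), h = 1 along meridians and k = sec φ along parallels.
Areal scale at 69.4°: h·k = 1.000 × 2.842 = 2.842.
Areal scale at 10.7°: h·k = 1.000 × 1.018 = 1.018.
Ratio = 2.842/1.018 ≈ 2.79.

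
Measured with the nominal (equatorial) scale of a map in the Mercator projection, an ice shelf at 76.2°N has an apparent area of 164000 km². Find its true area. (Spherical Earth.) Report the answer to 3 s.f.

The Mercator projection is conformal; its linear scale factor is the same in every direction and equals sec φ = 1/cos φ.
Areal scale = k² = sec²φ = 1/cos²(76.2°) = 1/0.2385² = 17.58.
True area = apparent / (areal scale) = 164000 / 17.58 ≈ 9330 km².

9330 km²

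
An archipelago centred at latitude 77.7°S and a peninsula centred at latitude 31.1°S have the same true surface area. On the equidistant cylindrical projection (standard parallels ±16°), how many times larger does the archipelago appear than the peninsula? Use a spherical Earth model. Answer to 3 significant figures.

4.02

In the equirectangular projection with standard parallel φ₀ = 16° (x = Rλ cos φ₀, y = Rφ), meridians are true-scale (h = 1) and the parallel scale is k = cos φ₀ / cos φ.
Areal scale at 77.7°: h·k = 1.000 × 4.512 = 4.512.
Areal scale at 31.1°: h·k = 1.000 × 1.123 = 1.123.
Ratio = 4.512/1.123 ≈ 4.02.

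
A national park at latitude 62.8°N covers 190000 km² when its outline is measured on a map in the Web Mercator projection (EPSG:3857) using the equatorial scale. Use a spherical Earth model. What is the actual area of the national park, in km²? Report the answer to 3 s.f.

The Mercator projection is conformal; its linear scale factor is the same in every direction and equals sec φ = 1/cos φ.
Areal scale = k² = sec²φ = 1/cos²(62.8°) = 1/0.4571² = 4.786.
True area = apparent / (areal scale) = 190000 / 4.786 ≈ 39700 km².

39700 km²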